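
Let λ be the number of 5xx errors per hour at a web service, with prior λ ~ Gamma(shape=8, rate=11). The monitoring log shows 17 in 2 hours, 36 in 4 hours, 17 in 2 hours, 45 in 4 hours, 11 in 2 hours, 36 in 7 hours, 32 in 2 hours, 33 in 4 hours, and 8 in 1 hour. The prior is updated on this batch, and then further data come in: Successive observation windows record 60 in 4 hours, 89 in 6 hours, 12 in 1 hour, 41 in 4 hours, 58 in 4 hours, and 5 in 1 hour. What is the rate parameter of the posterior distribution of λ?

Total count: 17 + 36 + 17 + 45 + 11 + 36 + 32 + 33 + 8 = 235.
Total exposure: 2 + 4 + 2 + 4 + 2 + 7 + 2 + 4 + 1 = 28 hours.
After the first batch: Gamma(8 + 235, 11 + 28) = Gamma(243, 39).
Total count: 60 + 89 + 12 + 41 + 58 + 5 = 265.
Total exposure: 4 + 6 + 1 + 4 + 4 + 1 = 20 hours.
After the second batch: Gamma(243 + 265, 39 + 20) = Gamma(508, 59).

59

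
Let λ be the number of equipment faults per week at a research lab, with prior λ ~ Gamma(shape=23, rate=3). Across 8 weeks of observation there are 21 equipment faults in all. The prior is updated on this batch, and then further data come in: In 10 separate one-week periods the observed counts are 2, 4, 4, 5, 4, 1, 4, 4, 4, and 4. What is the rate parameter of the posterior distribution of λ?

21

Total count 21 over total exposure 8 weeks.
After the first batch: Gamma(23 + 21, 3 + 8) = Gamma(44, 11).
Total count: 2 + 4 + 4 + 5 + 4 + 1 + 4 + 4 + 4 + 4 = 36.
Total exposure: 10 weeks.
After the second batch: Gamma(44 + 36, 11 + 10) = Gamma(80, 21).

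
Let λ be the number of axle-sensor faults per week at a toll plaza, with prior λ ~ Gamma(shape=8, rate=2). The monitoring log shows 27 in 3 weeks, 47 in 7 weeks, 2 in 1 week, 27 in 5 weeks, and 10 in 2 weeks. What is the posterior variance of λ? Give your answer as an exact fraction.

121/400

Total count: 27 + 47 + 2 + 27 + 10 = 113.
Total exposure: 3 + 7 + 1 + 5 + 2 = 18 weeks.
By Gamma–Poisson conjugacy, the posterior is Gamma(α + Σx, β + Σt) = Gamma(8 + 113, 2 + 18) = Gamma(121, 20).
Posterior variance = α'/β'² = 121/400.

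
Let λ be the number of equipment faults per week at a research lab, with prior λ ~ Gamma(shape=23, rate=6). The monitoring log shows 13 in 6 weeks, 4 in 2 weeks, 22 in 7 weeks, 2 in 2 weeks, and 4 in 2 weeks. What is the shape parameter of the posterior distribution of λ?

68

Total count: 13 + 4 + 22 + 2 + 4 = 45.
Total exposure: 6 + 2 + 7 + 2 + 2 = 19 weeks.
By Gamma–Poisson conjugacy, the posterior is Gamma(α + Σx, β + Σt) = Gamma(23 + 45, 6 + 19) = Gamma(68, 25).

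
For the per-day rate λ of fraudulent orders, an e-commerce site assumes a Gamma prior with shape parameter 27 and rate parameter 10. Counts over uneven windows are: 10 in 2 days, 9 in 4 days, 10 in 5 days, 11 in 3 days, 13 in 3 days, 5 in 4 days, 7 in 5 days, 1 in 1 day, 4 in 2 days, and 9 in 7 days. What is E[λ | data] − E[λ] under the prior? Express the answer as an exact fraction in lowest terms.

Total count: 10 + 9 + 10 + 11 + 13 + 5 + 7 + 1 + 4 + 9 = 79.
Total exposure: 2 + 4 + 5 + 3 + 3 + 4 + 5 + 1 + 2 + 7 = 36 days.
Gamma(α, β) with Poisson data over total exposure Σt gives posterior Gamma(α+Σx, β+Σt) = Gamma(106, 46).
Posterior mean = 106/46 = 53/23; prior mean = 27/10 = 27/10. Difference = 53/23 − 27/10 = -91/230.

-91/230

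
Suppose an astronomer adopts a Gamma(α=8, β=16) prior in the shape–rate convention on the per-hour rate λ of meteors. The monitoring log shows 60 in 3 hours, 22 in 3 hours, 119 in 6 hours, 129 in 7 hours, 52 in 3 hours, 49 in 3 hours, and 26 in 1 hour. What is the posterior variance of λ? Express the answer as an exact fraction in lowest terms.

155/588

Total count: 60 + 22 + 119 + 129 + 52 + 49 + 26 = 457.
Total exposure: 3 + 3 + 6 + 7 + 3 + 3 + 1 = 26 hours.
By Gamma–Poisson conjugacy, the posterior is Gamma(α + Σx, β + Σt) = Gamma(8 + 457, 16 + 26) = Gamma(465, 42).
Posterior variance = α'/β'² = 465/1764 = 155/588.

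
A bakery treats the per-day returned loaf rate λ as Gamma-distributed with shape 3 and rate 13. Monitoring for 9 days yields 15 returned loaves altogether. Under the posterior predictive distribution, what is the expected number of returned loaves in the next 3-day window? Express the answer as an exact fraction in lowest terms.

Total count 15 over total exposure 9 days.
Conjugate update: add total count to the shape and total exposure to the rate, giving Gamma(18, 22).
Predictive mean over a 3-day window = T·E[λ|data] = 3·18/22 = 27/11.

27/11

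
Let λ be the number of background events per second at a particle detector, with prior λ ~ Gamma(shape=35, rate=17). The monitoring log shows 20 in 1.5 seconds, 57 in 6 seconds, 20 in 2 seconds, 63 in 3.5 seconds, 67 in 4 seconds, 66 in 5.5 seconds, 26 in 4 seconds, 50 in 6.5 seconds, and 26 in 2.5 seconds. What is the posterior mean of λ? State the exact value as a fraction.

Total count: 20 + 57 + 20 + 63 + 67 + 66 + 26 + 50 + 26 = 395.
Total exposure: 1.5 + 6 + 2 + 3.5 + 4 + 5.5 + 4 + 6.5 + 2.5 = 35.5 seconds.
Posterior: α' = 35 + 395 = 430, β' = 17 + 35.5 = 105/2.
Posterior mean = α'/β' = 430/(105/2) = 172/21.

172/21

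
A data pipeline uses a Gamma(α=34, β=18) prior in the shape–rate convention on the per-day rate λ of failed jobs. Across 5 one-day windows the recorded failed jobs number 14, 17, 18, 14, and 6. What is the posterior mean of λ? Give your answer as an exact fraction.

Total count: 14 + 17 + 18 + 14 + 6 = 69.
Total exposure: 5 days.
Posterior: α' = 34 + 69 = 103, β' = 18 + 5 = 23.
Posterior mean = α'/β' = 103/23.

103/23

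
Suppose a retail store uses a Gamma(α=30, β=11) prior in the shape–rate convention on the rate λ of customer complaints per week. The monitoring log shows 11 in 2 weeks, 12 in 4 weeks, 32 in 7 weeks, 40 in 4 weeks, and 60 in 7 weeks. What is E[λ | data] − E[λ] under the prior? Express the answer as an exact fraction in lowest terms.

197/77

Total count: 11 + 12 + 32 + 40 + 60 = 155.
Total exposure: 2 + 4 + 7 + 4 + 7 = 24 weeks.
Conjugate update: add total count to the shape and total exposure to the rate, giving Gamma(185, 35).
Posterior mean = 185/35 = 37/7; prior mean = 30/11 = 30/11. Difference = 37/7 − 30/11 = 197/77.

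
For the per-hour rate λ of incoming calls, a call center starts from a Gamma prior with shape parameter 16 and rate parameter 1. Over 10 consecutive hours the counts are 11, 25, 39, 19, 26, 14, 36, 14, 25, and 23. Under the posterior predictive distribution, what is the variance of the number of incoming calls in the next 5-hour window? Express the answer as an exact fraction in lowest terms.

Total count: 11 + 25 + 39 + 19 + 26 + 14 + 36 + 14 + 25 + 23 = 232.
Total exposure: 10 hours.
By Gamma–Poisson conjugacy, the posterior is Gamma(α + Σx, β + Σt) = Gamma(16 + 232, 1 + 10) = Gamma(248, 11).
The posterior predictive for a window of length T is Negative Binomial with variance T·α'·(β'+T)/β'² = 5·248·16/121 = 19840/121.

19840/121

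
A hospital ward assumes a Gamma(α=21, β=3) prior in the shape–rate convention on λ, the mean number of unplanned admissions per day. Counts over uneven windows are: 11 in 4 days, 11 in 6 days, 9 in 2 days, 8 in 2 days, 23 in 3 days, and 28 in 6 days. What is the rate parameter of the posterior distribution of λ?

Total count: 11 + 11 + 9 + 8 + 23 + 28 = 90.
Total exposure: 4 + 6 + 2 + 2 + 3 + 6 = 23 days.
By Gamma–Poisson conjugacy, the posterior is Gamma(α + Σx, β + Σt) = Gamma(21 + 90, 3 + 23) = Gamma(111, 26).

26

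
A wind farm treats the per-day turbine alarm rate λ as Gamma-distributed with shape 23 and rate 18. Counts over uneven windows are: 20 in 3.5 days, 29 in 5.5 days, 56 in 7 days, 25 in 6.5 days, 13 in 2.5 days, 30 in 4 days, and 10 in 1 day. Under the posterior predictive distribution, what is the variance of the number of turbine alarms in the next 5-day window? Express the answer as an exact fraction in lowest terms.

Total count: 20 + 29 + 56 + 25 + 13 + 30 + 10 = 183.
Total exposure: 3.5 + 5.5 + 7 + 6.5 + 2.5 + 4 + 1 = 30 days.
Gamma(α, β) with Poisson data over total exposure Σt gives posterior Gamma(α+Σx, β+Σt) = Gamma(206, 48).
The posterior predictive for a window of length T is Negative Binomial with variance T·α'·(β'+T)/β'² = 5·206·53/2304 = 27295/1152.

27295/1152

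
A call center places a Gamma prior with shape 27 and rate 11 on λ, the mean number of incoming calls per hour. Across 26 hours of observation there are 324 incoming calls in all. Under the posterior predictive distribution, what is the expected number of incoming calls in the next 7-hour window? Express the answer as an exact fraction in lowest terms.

Total count 324 over total exposure 26 hours.
Conjugate update: add total count to the shape and total exposure to the rate, giving Gamma(351, 37).
Predictive mean over a 7-hour window = T·E[λ|data] = 7·351/37 = 2457/37.

2457/37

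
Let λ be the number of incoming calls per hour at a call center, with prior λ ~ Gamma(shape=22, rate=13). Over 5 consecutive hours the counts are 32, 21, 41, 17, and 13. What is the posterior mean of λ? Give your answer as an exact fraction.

73/9

Total count: 32 + 21 + 41 + 17 + 13 = 124.
Total exposure: 5 hours.
The Gamma prior is conjugate for the Poisson rate, so λ | data ~ Gamma(22+124, 13+5) = Gamma(146, 18).
Posterior mean = α'/β' = 146/18 = 73/9.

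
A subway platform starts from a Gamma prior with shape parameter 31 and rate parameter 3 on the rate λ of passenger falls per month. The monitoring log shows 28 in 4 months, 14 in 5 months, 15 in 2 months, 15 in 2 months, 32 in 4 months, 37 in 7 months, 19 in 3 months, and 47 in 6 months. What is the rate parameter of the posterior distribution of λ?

Total count: 28 + 14 + 15 + 15 + 32 + 37 + 19 + 47 = 207.
Total exposure: 4 + 5 + 2 + 2 + 4 + 7 + 3 + 6 = 33 months.
The Gamma prior is conjugate for the Poisson rate, so λ | data ~ Gamma(31+207, 3+33) = Gamma(238, 36).

36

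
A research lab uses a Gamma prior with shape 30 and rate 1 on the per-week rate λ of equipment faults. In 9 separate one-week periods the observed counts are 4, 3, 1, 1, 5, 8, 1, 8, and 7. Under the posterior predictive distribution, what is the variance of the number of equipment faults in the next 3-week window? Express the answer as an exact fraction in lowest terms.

Total count: 4 + 3 + 1 + 1 + 5 + 8 + 1 + 8 + 7 = 38.
Total exposure: 9 weeks.
By Gamma–Poisson conjugacy, the posterior is Gamma(α + Σx, β + Σt) = Gamma(30 + 38, 1 + 9) = Gamma(68, 10).
The posterior predictive for a window of length T is Negative Binomial with variance T·α'·(β'+T)/β'² = 3·68·13/100 = 663/25.

663/25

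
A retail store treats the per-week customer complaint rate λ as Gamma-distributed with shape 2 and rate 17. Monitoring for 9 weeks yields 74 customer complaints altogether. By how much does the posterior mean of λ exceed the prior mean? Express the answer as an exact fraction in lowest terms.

Total count 74 over total exposure 9 weeks.
Gamma(α, β) with Poisson data over total exposure Σt gives posterior Gamma(α+Σx, β+Σt) = Gamma(76, 26).
Posterior mean = 76/26 = 38/13; prior mean = 2/17 = 2/17. Difference = 38/13 − 2/17 = 620/221.

620/221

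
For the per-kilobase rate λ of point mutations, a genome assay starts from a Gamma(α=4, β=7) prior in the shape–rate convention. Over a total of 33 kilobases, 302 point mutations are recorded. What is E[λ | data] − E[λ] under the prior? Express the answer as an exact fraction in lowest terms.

991/140

Total count 302 over total exposure 33 kilobases.
Conjugate update: add total count to the shape and total exposure to the rate, giving Gamma(306, 40).
Posterior mean = 306/40 = 153/20; prior mean = 4/7 = 4/7. Difference = 153/20 − 4/7 = 991/140.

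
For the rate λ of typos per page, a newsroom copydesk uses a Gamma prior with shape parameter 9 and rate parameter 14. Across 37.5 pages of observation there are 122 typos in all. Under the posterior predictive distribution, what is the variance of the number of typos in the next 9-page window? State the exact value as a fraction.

285318/10609

Total count 122 over total exposure 37.5 pages.
Conjugate update: add total count to the shape and total exposure to the rate, giving Gamma(131, 103/2).
The posterior predictive for a window of length T is Negative Binomial with variance T·α'·(β'+T)/β'² = 9·131·(121/2)/(10609/4) = 285318/10609.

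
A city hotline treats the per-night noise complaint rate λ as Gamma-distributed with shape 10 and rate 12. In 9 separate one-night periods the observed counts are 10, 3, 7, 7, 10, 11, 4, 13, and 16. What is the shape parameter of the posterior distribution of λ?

91

Total count: 10 + 3 + 7 + 7 + 10 + 11 + 4 + 13 + 16 = 81.
Total exposure: 9 nights.
Conjugate update: add total count to the shape and total exposure to the rate, giving Gamma(91, 21).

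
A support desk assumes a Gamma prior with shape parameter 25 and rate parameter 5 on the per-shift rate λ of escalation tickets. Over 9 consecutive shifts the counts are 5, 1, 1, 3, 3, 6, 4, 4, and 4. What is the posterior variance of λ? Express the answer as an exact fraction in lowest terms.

2/7

Total count: 5 + 1 + 1 + 3 + 3 + 6 + 4 + 4 + 4 = 31.
Total exposure: 9 shifts.
The Gamma prior is conjugate for the Poisson rate, so λ | data ~ Gamma(25+31, 5+9) = Gamma(56, 14).
Posterior variance = α'/β'² = 56/196 = 2/7.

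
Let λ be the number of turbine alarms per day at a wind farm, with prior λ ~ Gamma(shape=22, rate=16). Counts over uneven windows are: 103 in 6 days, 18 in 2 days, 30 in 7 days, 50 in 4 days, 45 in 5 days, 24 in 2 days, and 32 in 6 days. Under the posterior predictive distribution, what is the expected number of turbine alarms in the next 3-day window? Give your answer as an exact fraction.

Total count: 103 + 18 + 30 + 50 + 45 + 24 + 32 = 302.
Total exposure: 6 + 2 + 7 + 4 + 5 + 2 + 6 = 32 days.
By Gamma–Poisson conjugacy, the posterior is Gamma(α + Σx, β + Σt) = Gamma(22 + 302, 16 + 32) = Gamma(324, 48).
Predictive mean over a 3-day window = T·E[λ|data] = 3·324/48 = 81/4.

81/4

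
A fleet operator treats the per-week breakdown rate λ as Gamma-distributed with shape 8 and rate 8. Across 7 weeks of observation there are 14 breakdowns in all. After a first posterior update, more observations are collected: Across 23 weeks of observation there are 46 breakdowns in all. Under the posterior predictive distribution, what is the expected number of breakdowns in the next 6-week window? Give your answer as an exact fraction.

Total count 14 over total exposure 7 weeks.
After the first batch: Gamma(8 + 14, 8 + 7) = Gamma(22, 15).
Total count 46 over total exposure 23 weeks.
After the second batch: Gamma(22 + 46, 15 + 23) = Gamma(68, 38).
Predictive mean over a 6-week window = T·E[λ|data] = 6·68/38 = 204/19.

204/19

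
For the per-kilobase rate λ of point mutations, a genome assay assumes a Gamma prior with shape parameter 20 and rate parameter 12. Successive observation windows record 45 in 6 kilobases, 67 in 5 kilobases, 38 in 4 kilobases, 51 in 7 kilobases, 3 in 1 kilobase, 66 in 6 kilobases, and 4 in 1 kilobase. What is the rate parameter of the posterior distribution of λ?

Total count: 45 + 67 + 38 + 51 + 3 + 66 + 4 = 274.
Total exposure: 6 + 5 + 4 + 7 + 1 + 6 + 1 = 30 kilobases.
Conjugate update: add total count to the shape and total exposure to the rate, giving Gamma(294, 42).

42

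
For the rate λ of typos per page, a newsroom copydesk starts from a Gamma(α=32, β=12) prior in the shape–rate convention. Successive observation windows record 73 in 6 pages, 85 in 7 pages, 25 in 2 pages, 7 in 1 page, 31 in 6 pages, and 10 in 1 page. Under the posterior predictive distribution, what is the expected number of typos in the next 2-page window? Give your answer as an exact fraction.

Total count: 73 + 85 + 25 + 7 + 31 + 10 = 231.
Total exposure: 6 + 7 + 2 + 1 + 6 + 1 = 23 pages.
Gamma(α, β) with Poisson data over total exposure Σt gives posterior Gamma(α+Σx, β+Σt) = Gamma(263, 35).
Predictive mean over a 2-page window = T·E[λ|data] = 2·263/35 = 526/35.

526/35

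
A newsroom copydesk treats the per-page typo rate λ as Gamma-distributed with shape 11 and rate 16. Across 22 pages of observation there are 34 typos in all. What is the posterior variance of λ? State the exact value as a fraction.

45/1444

Total count 34 over total exposure 22 pages.
By Gamma–Poisson conjugacy, the posterior is Gamma(α + Σx, β + Σt) = Gamma(11 + 34, 16 + 22) = Gamma(45, 38).
Posterior variance = α'/β'² = 45/1444.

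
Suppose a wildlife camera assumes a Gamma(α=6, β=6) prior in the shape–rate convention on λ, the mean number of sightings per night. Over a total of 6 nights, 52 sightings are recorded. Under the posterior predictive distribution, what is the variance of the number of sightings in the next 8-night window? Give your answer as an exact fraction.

580/9

Total count 52 over total exposure 6 nights.
Conjugate update: add total count to the shape and total exposure to the rate, giving Gamma(58, 12).
The posterior predictive for a window of length T is Negative Binomial with variance T·α'·(β'+T)/β'² = 8·58·20/144 = 580/9.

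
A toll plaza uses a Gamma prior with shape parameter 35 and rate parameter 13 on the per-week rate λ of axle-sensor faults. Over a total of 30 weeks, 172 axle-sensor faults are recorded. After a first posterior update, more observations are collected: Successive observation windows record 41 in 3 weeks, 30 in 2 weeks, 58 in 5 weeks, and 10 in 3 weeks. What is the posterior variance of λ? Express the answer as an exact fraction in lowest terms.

Total count 172 over total exposure 30 weeks.
After the first batch: Gamma(35 + 172, 13 + 30) = Gamma(207, 43).
Total count: 41 + 30 + 58 + 10 = 139.
Total exposure: 3 + 2 + 5 + 3 = 13 weeks.
After the second batch: Gamma(207 + 139, 43 + 13) = Gamma(346, 56).
Posterior variance = α'/β'² = 346/3136 = 173/1568.

173/1568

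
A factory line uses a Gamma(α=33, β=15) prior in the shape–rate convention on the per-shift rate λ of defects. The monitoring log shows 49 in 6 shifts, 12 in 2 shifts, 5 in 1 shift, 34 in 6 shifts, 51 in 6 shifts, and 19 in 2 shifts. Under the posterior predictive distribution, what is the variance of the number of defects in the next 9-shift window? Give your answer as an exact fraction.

Total count: 49 + 12 + 5 + 34 + 51 + 19 = 170.
Total exposure: 6 + 2 + 1 + 6 + 6 + 2 = 23 shifts.
By Gamma–Poisson conjugacy, the posterior is Gamma(α + Σx, β + Σt) = Gamma(33 + 170, 15 + 23) = Gamma(203, 38).
The posterior predictive for a window of length T is Negative Binomial with variance T·α'·(β'+T)/β'² = 9·203·47/1444 = 85869/1444.

85869/1444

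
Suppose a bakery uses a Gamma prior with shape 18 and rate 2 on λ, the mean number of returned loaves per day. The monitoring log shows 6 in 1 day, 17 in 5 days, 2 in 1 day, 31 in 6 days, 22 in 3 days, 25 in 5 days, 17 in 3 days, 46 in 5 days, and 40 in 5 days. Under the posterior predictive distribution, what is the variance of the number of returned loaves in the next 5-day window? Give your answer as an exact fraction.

Total count: 6 + 17 + 2 + 31 + 22 + 25 + 17 + 46 + 40 = 206.
Total exposure: 1 + 5 + 1 + 6 + 3 + 5 + 3 + 5 + 5 = 34 days.
Conjugate update: add total count to the shape and total exposure to the rate, giving Gamma(224, 36).
The posterior predictive for a window of length T is Negative Binomial with variance T·α'·(β'+T)/β'² = 5·224·41/1296 = 2870/81.

2870/81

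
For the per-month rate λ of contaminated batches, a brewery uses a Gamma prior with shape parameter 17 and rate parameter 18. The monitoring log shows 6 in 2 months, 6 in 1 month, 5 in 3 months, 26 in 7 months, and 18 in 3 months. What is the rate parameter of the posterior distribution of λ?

Total count: 6 + 6 + 5 + 26 + 18 = 61.
Total exposure: 2 + 1 + 3 + 7 + 3 = 16 months.
Gamma(α, β) with Poisson data over total exposure Σt gives posterior Gamma(α+Σx, β+Σt) = Gamma(78, 34).

34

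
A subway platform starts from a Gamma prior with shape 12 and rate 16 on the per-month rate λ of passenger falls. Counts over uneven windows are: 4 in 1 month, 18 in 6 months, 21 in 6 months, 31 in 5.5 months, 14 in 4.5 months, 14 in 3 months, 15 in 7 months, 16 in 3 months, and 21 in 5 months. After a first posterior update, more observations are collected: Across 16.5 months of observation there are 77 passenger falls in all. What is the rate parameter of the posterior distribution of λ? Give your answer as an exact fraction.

147/2

Total count: 4 + 18 + 21 + 31 + 14 + 14 + 15 + 16 + 21 = 154.
Total exposure: 1 + 6 + 6 + 5.5 + 4.5 + 3 + 7 + 3 + 5 = 41 months.
After the first batch: Gamma(12 + 154, 16 + 41) = Gamma(166, 57).
Total count 77 over total exposure 16.5 months.
After the second batch: Gamma(166 + 77, 57 + 16.5) = Gamma(243, 147/2).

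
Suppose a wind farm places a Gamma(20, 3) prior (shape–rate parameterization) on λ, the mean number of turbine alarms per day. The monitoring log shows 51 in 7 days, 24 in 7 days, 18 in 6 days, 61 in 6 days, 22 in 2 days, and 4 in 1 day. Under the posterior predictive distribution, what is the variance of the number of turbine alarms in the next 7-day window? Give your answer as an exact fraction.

6825/128

Total count: 51 + 24 + 18 + 61 + 22 + 4 = 180.
Total exposure: 7 + 7 + 6 + 6 + 2 + 1 = 29 days.
Posterior: α' = 20 + 180 = 200, β' = 3 + 29 = 32.
The posterior predictive for a window of length T is Negative Binomial with variance T·α'·(β'+T)/β'² = 7·200·39/1024 = 6825/128.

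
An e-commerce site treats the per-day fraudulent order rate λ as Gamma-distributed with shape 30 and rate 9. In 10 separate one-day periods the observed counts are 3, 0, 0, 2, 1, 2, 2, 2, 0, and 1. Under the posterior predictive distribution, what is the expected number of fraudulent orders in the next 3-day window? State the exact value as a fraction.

129/19

Total count: 3 + 0 + 0 + 2 + 1 + 2 + 2 + 2 + 0 + 1 = 13.
Total exposure: 10 days.
Posterior: α' = 30 + 13 = 43, β' = 9 + 10 = 19.
Predictive mean over a 3-day window = T·E[λ|data] = 3·43/19 = 129/19.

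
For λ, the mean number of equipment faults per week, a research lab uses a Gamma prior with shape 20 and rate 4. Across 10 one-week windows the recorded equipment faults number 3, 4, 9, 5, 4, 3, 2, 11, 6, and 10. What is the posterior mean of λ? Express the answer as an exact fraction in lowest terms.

11/2

Total count: 3 + 4 + 9 + 5 + 4 + 3 + 2 + 11 + 6 + 10 = 57.
Total exposure: 10 weeks.
By Gamma–Poisson conjugacy, the posterior is Gamma(α + Σx, β + Σt) = Gamma(20 + 57, 4 + 10) = Gamma(77, 14).
Posterior mean = α'/β' = 77/14 = 11/2.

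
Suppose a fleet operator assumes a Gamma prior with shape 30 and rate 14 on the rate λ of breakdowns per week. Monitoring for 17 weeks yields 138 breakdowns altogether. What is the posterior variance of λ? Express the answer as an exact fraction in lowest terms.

Total count 138 over total exposure 17 weeks.
Gamma(α, β) with Poisson data over total exposure Σt gives posterior Gamma(α+Σx, β+Σt) = Gamma(168, 31).
Posterior variance = α'/β'² = 168/961.

168/961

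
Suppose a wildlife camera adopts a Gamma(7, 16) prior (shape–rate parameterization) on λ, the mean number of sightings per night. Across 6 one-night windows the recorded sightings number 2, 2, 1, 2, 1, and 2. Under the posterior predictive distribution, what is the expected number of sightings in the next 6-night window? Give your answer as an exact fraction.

51/11

Total count: 2 + 2 + 1 + 2 + 1 + 2 = 10.
Total exposure: 6 nights.
Conjugate update: add total count to the shape and total exposure to the rate, giving Gamma(17, 22).
Predictive mean over a 6-night window = T·E[λ|data] = 6·17/22 = 51/11.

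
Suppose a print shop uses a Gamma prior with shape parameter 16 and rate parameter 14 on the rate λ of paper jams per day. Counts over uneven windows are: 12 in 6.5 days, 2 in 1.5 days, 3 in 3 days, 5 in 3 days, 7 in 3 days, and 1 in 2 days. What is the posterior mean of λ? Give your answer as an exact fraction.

46/33

Total count: 12 + 2 + 3 + 5 + 7 + 1 = 30.
Total exposure: 6.5 + 1.5 + 3 + 3 + 3 + 2 = 19 days.
Posterior: α' = 16 + 30 = 46, β' = 14 + 19 = 33.
Posterior mean = α'/β' = 46/33.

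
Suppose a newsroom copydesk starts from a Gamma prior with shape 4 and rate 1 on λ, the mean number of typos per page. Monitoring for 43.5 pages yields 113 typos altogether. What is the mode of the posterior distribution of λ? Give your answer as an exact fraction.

232/89

Total count 113 over total exposure 43.5 pages.
Conjugate update: add total count to the shape and total exposure to the rate, giving Gamma(117, 89/2).
Posterior mode = (α'−1)/β' = 116/(89/2) = 232/89.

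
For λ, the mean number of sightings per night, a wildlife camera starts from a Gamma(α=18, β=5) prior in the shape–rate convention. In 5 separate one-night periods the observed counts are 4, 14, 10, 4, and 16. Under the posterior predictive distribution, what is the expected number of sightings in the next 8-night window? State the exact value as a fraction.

Total count: 4 + 14 + 10 + 4 + 16 = 48.
Total exposure: 5 nights.
The Gamma prior is conjugate for the Poisson rate, so λ | data ~ Gamma(18+48, 5+5) = Gamma(66, 10).
Predictive mean over an 8-night window = T·E[λ|data] = 8·66/10 = 264/5.

264/5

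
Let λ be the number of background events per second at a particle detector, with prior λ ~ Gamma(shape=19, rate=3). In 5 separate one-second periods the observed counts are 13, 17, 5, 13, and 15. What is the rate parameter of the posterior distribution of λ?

8

Total count: 13 + 17 + 5 + 13 + 15 = 63.
Total exposure: 5 seconds.
Conjugate update: add total count to the shape and total exposure to the rate, giving Gamma(82, 8).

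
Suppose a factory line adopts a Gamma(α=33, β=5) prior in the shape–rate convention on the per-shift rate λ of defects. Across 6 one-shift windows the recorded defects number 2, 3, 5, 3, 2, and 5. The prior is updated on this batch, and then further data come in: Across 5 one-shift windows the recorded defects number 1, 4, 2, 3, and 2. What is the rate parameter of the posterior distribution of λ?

Total count: 2 + 3 + 5 + 3 + 2 + 5 = 20.
Total exposure: 6 shifts.
After the first batch: Gamma(33 + 20, 5 + 6) = Gamma(53, 11).
Total count: 1 + 4 + 2 + 3 + 2 = 12.
Total exposure: 5 shifts.
After the second batch: Gamma(53 + 12, 11 + 5) = Gamma(65, 16).

16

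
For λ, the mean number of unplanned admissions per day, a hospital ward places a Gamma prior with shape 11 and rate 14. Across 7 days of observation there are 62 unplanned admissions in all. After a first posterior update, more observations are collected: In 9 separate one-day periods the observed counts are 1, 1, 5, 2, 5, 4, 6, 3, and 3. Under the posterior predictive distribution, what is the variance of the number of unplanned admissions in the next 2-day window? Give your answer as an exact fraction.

1648/225

Total count 62 over total exposure 7 days.
After the first batch: Gamma(11 + 62, 14 + 7) = Gamma(73, 21).
Total count: 1 + 1 + 5 + 2 + 5 + 4 + 6 + 3 + 3 = 30.
Total exposure: 9 days.
After the second batch: Gamma(73 + 30, 21 + 9) = Gamma(103, 30).
The posterior predictive for a window of length T is Negative Binomial with variance T·α'·(β'+T)/β'² = 2·103·32/900 = 1648/225.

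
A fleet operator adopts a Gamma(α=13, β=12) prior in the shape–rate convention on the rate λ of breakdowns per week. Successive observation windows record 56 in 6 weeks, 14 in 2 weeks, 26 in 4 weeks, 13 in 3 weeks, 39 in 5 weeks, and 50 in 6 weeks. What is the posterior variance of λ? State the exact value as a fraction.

211/1444

Total count: 56 + 14 + 26 + 13 + 39 + 50 = 198.
Total exposure: 6 + 2 + 4 + 3 + 5 + 6 = 26 weeks.
Conjugate update: add total count to the shape and total exposure to the rate, giving Gamma(211, 38).
Posterior variance = α'/β'² = 211/1444.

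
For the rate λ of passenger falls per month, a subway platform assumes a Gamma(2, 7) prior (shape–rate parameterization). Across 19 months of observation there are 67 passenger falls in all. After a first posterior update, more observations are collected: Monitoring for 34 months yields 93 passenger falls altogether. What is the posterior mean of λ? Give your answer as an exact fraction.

Total count 67 over total exposure 19 months.
After the first batch: Gamma(2 + 67, 7 + 19) = Gamma(69, 26).
Total count 93 over total exposure 34 months.
After the second batch: Gamma(69 + 93, 26 + 34) = Gamma(162, 60).
Posterior mean = α'/β' = 162/60 = 27/10.

27/10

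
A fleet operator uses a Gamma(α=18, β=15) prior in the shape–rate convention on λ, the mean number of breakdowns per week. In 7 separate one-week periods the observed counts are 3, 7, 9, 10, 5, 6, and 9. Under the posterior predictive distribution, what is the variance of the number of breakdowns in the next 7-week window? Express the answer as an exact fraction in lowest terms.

Total count: 3 + 7 + 9 + 10 + 5 + 6 + 9 = 49.
Total exposure: 7 weeks.
Gamma(α, β) with Poisson data over total exposure Σt gives posterior Gamma(α+Σx, β+Σt) = Gamma(67, 22).
The posterior predictive for a window of length T is Negative Binomial with variance T·α'·(β'+T)/β'² = 7·67·29/484 = 13601/484.

13601/484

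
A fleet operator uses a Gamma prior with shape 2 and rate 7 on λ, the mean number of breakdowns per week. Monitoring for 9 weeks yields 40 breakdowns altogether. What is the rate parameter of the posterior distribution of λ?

16

Total count 40 over total exposure 9 weeks.
Conjugate update: add total count to the shape and total exposure to the rate, giving Gamma(42, 16).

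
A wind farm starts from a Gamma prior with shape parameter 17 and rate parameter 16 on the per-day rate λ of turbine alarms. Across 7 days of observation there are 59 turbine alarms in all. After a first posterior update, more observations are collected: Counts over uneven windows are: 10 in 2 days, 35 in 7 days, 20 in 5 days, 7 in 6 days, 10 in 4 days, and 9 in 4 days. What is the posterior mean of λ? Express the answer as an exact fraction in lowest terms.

Total count 59 over total exposure 7 days.
After the first batch: Gamma(17 + 59, 16 + 7) = Gamma(76, 23).
Total count: 10 + 35 + 20 + 7 + 10 + 9 = 91.
Total exposure: 2 + 7 + 5 + 6 + 4 + 4 = 28 days.
After the second batch: Gamma(76 + 91, 23 + 28) = Gamma(167, 51).
Posterior mean = α'/β' = 167/51.

167/51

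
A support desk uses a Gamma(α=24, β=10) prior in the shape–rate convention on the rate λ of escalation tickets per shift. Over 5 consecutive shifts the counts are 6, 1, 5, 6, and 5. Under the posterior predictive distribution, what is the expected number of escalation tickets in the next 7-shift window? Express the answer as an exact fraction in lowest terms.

329/15

Total count: 6 + 1 + 5 + 6 + 5 = 23.
Total exposure: 5 shifts.
The Gamma prior is conjugate for the Poisson rate, so λ | data ~ Gamma(24+23, 10+5) = Gamma(47, 15).
Predictive mean over a 7-shift window = T·E[λ|data] = 7·47/15 = 329/15.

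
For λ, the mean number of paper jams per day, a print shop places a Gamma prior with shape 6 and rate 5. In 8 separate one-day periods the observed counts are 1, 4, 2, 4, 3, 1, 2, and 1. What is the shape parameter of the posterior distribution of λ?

24

Total count: 1 + 4 + 2 + 4 + 3 + 1 + 2 + 1 = 18.
Total exposure: 8 days.
Gamma(α, β) with Poisson data over total exposure Σt gives posterior Gamma(α+Σx, β+Σt) = Gamma(24, 13).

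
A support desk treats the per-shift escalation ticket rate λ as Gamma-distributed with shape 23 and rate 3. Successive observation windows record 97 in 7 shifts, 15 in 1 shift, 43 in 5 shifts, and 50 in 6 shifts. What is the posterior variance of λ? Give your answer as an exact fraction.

57/121

Total count: 97 + 15 + 43 + 50 = 205.
Total exposure: 7 + 1 + 5 + 6 = 19 shifts.
By Gamma–Poisson conjugacy, the posterior is Gamma(α + Σx, β + Σt) = Gamma(23 + 205, 3 + 19) = Gamma(228, 22).
Posterior variance = α'/β'² = 228/484 = 57/121.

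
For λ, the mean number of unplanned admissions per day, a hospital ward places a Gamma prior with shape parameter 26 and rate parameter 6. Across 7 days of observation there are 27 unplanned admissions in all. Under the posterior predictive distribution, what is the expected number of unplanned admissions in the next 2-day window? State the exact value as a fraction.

106/13

Total count 27 over total exposure 7 days.
Posterior: α' = 26 + 27 = 53, β' = 6 + 7 = 13.
Predictive mean over a 2-day window = T·E[λ|data] = 2·53/13 = 106/13.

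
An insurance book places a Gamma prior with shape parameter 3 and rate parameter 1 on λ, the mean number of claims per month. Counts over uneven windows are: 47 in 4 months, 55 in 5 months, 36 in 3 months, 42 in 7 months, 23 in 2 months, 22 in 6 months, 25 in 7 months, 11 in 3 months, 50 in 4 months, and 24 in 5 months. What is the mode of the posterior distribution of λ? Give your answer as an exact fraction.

Total count: 47 + 55 + 36 + 42 + 23 + 22 + 25 + 11 + 50 + 24 = 335.
Total exposure: 4 + 5 + 3 + 7 + 2 + 6 + 7 + 3 + 4 + 5 = 46 months.
The Gamma prior is conjugate for the Poisson rate, so λ | data ~ Gamma(3+335, 1+46) = Gamma(338, 47).
Posterior mode = (α'−1)/β' = 337/47.

337/47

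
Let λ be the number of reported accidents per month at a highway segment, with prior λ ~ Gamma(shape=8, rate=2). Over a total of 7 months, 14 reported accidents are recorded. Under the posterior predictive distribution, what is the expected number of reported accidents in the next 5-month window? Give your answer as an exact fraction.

110/9

Total count 14 over total exposure 7 months.
Conjugate update: add total count to the shape and total exposure to the rate, giving Gamma(22, 9).
Predictive mean over a 5-month window = T·E[λ|data] = 5·22/9 = 110/9.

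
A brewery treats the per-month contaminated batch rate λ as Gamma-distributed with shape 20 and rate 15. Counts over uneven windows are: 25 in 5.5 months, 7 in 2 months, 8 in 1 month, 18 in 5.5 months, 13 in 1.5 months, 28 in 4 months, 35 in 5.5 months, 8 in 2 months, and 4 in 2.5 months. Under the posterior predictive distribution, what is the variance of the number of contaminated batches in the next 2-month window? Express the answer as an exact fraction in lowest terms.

61752/7921

Total count: 25 + 7 + 8 + 18 + 13 + 28 + 35 + 8 + 4 = 146.
Total exposure: 5.5 + 2 + 1 + 5.5 + 1.5 + 4 + 5.5 + 2 + 2.5 = 29.5 months.
Posterior: α' = 20 + 146 = 166, β' = 15 + 29.5 = 89/2.
The posterior predictive for a window of length T is Negative Binomial with variance T·α'·(β'+T)/β'² = 2·166·(93/2)/(7921/4) = 61752/7921.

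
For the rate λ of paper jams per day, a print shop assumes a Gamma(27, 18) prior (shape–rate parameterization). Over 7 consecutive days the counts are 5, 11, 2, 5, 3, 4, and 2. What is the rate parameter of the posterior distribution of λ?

25

Total count: 5 + 11 + 2 + 5 + 3 + 4 + 2 = 32.
Total exposure: 7 days.
Posterior: α' = 27 + 32 = 59, β' = 18 + 7 = 25.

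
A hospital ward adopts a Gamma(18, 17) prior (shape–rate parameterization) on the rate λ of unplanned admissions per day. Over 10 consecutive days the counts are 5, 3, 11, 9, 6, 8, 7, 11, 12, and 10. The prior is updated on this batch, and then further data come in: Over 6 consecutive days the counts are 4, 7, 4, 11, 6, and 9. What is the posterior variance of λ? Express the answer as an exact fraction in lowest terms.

47/363

Total count: 5 + 3 + 11 + 9 + 6 + 8 + 7 + 11 + 12 + 10 = 82.
Total exposure: 10 days.
After the first batch: Gamma(18 + 82, 17 + 10) = Gamma(100, 27).
Total count: 4 + 7 + 4 + 11 + 6 + 9 = 41.
Total exposure: 6 days.
After the second batch: Gamma(100 + 41, 27 + 6) = Gamma(141, 33).
Posterior variance = α'/β'² = 141/1089 = 47/363.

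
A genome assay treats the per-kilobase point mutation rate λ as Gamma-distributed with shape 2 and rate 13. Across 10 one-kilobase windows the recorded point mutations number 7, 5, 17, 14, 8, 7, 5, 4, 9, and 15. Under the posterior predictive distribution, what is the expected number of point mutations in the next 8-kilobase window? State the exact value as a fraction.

744/23

Total count: 7 + 5 + 17 + 14 + 8 + 7 + 5 + 4 + 9 + 15 = 91.
Total exposure: 10 kilobases.
Conjugate update: add total count to the shape and total exposure to the rate, giving Gamma(93, 23).
Predictive mean over an 8-kilobase window = T·E[λ|data] = 8·93/23 = 744/23.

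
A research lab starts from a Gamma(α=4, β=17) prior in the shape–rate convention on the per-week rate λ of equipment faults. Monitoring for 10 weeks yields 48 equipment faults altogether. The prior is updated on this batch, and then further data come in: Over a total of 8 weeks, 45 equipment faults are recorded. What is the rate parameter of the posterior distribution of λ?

Total count 48 over total exposure 10 weeks.
After the first batch: Gamma(4 + 48, 17 + 10) = Gamma(52, 27).
Total count 45 over total exposure 8 weeks.
After the second batch: Gamma(52 + 45, 27 + 8) = Gamma(97, 35).

35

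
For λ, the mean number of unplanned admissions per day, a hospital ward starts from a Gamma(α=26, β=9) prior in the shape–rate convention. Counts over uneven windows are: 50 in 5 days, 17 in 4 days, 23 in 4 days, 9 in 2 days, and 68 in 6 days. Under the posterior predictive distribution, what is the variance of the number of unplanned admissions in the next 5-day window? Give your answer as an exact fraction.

1351/36

Total count: 50 + 17 + 23 + 9 + 68 = 167.
Total exposure: 5 + 4 + 4 + 2 + 6 = 21 days.
Conjugate update: add total count to the shape and total exposure to the rate, giving Gamma(193, 30).
The posterior predictive for a window of length T is Negative Binomial with variance T·α'·(β'+T)/β'² = 5·193·35/900 = 1351/36.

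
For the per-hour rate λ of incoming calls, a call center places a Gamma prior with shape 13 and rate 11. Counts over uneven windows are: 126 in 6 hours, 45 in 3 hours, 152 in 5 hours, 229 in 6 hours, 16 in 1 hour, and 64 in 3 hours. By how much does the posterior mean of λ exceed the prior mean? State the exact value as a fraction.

1328/77

Total count: 126 + 45 + 152 + 229 + 16 + 64 = 632.
Total exposure: 6 + 3 + 5 + 6 + 1 + 3 = 24 hours.
Posterior: α' = 13 + 632 = 645, β' = 11 + 24 = 35.
Posterior mean = 645/35 = 129/7; prior mean = 13/11 = 13/11. Difference = 129/7 − 13/11 = 1328/77.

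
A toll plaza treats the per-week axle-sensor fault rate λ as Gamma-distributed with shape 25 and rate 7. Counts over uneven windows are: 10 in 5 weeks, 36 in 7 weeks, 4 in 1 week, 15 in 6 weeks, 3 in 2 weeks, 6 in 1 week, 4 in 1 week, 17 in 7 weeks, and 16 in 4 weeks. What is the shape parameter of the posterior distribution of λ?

Total count: 10 + 36 + 4 + 15 + 3 + 6 + 4 + 17 + 16 = 111.
Total exposure: 5 + 7 + 1 + 6 + 2 + 1 + 1 + 7 + 4 = 34 weeks.
Gamma(α, β) with Poisson data over total exposure Σt gives posterior Gamma(α+Σx, β+Σt) = Gamma(136, 41).

136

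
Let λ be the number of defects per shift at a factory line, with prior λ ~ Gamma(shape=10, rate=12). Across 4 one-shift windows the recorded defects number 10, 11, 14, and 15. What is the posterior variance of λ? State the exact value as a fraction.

15/64

Total count: 10 + 11 + 14 + 15 = 50.
Total exposure: 4 shifts.
Conjugate update: add total count to the shape and total exposure to the rate, giving Gamma(60, 16).
Posterior variance = α'/β'² = 60/256 = 15/64.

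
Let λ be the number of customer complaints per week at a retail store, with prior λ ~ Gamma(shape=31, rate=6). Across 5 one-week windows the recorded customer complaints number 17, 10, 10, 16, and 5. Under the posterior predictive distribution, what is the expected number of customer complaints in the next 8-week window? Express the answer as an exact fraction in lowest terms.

712/11

Total count: 17 + 10 + 10 + 16 + 5 = 58.
Total exposure: 5 weeks.
Conjugate update: add total count to the shape and total exposure to the rate, giving Gamma(89, 11).
Predictive mean over an 8-week window = T·E[λ|data] = 8·89/11 = 712/11.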